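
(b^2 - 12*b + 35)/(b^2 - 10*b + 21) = (b - 5)/(b - 3)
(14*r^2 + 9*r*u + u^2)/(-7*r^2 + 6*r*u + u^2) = (-2*r - u)/(r - u)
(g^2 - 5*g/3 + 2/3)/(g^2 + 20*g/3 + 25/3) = (3*g^2 - 5*g + 2)/(3*g^2 + 20*g + 25)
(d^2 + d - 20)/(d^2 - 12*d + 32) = (d + 5)/(d - 8)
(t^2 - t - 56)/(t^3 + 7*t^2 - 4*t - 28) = (t - 8)/(t^2 - 4)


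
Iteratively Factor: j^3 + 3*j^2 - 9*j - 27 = (j - 3)*(j^2 + 6*j + 9) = (j - 3)*(j + 3)*(j + 3)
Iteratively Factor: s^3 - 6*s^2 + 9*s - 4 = (s - 1)*(s^2 - 5*s + 4) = (s - 4)*(s - 1)*(s - 1)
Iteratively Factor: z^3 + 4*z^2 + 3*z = (z)*(z^2 + 4*z + 3) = z*(z + 3)*(z + 1)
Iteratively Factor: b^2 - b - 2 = (b - 2)*(b + 1)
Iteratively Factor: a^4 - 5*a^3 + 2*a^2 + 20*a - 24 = (a + 2)*(a^3 - 7*a^2 + 16*a - 12) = (a - 2)*(a + 2)*(a^2 - 5*a + 6) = (a - 2)^2*(a + 2)*(a - 3)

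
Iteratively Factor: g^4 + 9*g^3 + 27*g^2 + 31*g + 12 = (g + 1)*(g^3 + 8*g^2 + 19*g + 12) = (g + 1)*(g + 4)*(g^2 + 4*g + 3) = (g + 1)^2*(g + 4)*(g + 3)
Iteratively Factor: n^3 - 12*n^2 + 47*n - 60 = (n - 3)*(n^2 - 9*n + 20) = (n - 4)*(n - 3)*(n - 5)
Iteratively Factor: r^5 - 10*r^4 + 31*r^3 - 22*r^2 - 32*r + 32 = (r - 2)*(r^4 - 8*r^3 + 15*r^2 + 8*r - 16) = (r - 2)*(r + 1)*(r^3 - 9*r^2 + 24*r - 16) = (r - 2)*(r - 1)*(r + 1)*(r^2 - 8*r + 16) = (r - 4)*(r - 2)*(r - 1)*(r + 1)*(r - 4)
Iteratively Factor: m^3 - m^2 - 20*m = (m - 5)*(m^2 + 4*m) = (m - 5)*(m + 4)*(m)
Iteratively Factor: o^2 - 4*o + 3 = (o - 3)*(o - 1)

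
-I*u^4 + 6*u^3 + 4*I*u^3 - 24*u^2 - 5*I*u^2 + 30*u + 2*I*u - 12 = (u - 2)*(u - 1)*(u + 6*I)*(-I*u + I)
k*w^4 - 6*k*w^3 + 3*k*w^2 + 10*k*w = w*(w - 5)*(w - 2)*(k*w + k)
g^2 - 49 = (g - 7)*(g + 7)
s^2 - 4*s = s*(s - 4)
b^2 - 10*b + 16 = (b - 8)*(b - 2)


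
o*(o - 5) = o^2 - 5*o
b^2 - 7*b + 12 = (b - 4)*(b - 3)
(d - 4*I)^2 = d^2 - 8*I*d - 16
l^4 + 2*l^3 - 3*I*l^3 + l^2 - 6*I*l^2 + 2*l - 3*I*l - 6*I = (l + 2)*(l - 3*I)*(l - I)*(l + I)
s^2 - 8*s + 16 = (s - 4)^2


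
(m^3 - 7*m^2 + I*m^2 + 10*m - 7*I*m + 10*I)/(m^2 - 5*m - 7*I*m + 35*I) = (m^2 + m*(-2 + I) - 2*I)/(m - 7*I)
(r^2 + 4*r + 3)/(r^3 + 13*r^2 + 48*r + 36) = (r + 3)/(r^2 + 12*r + 36)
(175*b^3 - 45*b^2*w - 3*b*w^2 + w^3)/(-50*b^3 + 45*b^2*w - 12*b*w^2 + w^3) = (7*b + w)/(-2*b + w)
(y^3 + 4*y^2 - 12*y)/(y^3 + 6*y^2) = (y - 2)/y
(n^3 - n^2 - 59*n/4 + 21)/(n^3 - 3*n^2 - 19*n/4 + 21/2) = (n + 4)/(n + 2)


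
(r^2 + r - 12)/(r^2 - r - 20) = (r - 3)/(r - 5)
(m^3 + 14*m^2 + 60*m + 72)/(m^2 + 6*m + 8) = (m^2 + 12*m + 36)/(m + 4)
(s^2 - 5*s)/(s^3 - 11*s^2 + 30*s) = 1/(s - 6)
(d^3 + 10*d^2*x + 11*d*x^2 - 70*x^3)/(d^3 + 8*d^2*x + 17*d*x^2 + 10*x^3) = (d^2 + 5*d*x - 14*x^2)/(d^2 + 3*d*x + 2*x^2)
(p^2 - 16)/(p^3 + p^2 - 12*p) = (p - 4)/(p*(p - 3))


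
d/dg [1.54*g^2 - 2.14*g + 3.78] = 3.08*g - 2.14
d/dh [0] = 0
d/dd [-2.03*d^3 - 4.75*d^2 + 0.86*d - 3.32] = -6.09*d^2 - 9.5*d + 0.86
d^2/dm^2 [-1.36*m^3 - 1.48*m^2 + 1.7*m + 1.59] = -8.16*m - 2.96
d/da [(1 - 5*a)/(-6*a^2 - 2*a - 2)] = 3*(-5*a^2 + 2*a + 2)/(2*(9*a^4 + 6*a^3 + 7*a^2 + 2*a + 1))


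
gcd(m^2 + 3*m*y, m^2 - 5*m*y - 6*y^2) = 1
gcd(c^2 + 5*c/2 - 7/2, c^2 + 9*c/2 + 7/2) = c + 7/2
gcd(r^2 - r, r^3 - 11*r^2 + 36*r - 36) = 1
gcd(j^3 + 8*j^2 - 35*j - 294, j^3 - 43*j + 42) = j^2 + j - 42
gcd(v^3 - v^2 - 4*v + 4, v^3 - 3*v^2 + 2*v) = v^2 - 3*v + 2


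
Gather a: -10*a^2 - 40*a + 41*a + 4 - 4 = -10*a^2 + a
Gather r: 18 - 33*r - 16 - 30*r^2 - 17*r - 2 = -30*r^2 - 50*r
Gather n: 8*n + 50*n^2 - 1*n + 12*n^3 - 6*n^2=12*n^3 + 44*n^2 + 7*n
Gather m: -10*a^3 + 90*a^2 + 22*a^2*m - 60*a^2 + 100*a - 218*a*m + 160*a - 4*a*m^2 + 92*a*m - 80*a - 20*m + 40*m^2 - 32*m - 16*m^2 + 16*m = -10*a^3 + 30*a^2 + 180*a + m^2*(24 - 4*a) + m*(22*a^2 - 126*a - 36)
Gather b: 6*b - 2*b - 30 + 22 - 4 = 4*b - 12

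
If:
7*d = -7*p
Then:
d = -p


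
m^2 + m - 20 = (m - 4)*(m + 5)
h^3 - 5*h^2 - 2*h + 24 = (h - 4)*(h - 3)*(h + 2)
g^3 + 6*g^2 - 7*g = g*(g - 1)*(g + 7)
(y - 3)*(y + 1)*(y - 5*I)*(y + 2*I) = y^4 - 2*y^3 - 3*I*y^3 + 7*y^2 + 6*I*y^2 - 20*y + 9*I*y - 30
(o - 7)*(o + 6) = o^2 - o - 42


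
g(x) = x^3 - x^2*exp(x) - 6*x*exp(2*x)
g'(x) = -x^2*exp(x) + 3*x^2 - 12*x*exp(2*x) - 2*x*exp(x) - 6*exp(2*x)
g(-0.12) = 0.55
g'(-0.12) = -3.34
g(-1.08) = -0.91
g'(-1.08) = 4.64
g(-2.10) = -9.61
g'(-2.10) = 13.49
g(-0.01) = 0.06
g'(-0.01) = -5.74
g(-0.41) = 0.90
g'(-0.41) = 0.46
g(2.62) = -3042.20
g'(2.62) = -7209.48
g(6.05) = -6544650.75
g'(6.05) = -14158473.93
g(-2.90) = -24.80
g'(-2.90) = 25.17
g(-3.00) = -27.40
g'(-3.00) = 26.93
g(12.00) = -1907240228310.69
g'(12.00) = -3973395661849.48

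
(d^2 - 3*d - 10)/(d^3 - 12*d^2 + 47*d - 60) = (d + 2)/(d^2 - 7*d + 12)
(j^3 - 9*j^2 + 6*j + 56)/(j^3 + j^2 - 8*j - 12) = (j^2 - 11*j + 28)/(j^2 - j - 6)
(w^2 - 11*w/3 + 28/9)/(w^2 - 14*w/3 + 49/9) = (3*w - 4)/(3*w - 7)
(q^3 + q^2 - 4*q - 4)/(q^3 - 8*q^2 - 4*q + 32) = (q + 1)/(q - 8)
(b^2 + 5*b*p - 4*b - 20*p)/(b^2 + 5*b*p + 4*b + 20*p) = (b - 4)/(b + 4)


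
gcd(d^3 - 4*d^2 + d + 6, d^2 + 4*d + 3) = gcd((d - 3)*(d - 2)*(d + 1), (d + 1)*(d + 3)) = d + 1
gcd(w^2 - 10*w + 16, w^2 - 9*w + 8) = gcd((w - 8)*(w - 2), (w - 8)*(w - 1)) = w - 8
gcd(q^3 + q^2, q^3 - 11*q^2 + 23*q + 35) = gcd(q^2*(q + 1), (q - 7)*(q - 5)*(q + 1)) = q + 1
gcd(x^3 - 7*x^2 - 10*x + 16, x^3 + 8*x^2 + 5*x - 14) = x^2 + x - 2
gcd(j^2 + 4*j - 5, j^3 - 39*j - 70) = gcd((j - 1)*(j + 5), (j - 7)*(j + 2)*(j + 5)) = j + 5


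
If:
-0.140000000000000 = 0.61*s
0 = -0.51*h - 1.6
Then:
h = -3.14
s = -0.23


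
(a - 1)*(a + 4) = a^2 + 3*a - 4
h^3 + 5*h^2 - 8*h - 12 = (h - 2)*(h + 1)*(h + 6)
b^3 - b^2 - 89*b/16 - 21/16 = (b - 3)*(b + 1/4)*(b + 7/4)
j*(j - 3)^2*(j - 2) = j^4 - 8*j^3 + 21*j^2 - 18*j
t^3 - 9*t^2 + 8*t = t*(t - 8)*(t - 1)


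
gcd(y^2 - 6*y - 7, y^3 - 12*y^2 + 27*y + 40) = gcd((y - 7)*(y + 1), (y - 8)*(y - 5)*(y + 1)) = y + 1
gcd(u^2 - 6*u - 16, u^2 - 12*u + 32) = u - 8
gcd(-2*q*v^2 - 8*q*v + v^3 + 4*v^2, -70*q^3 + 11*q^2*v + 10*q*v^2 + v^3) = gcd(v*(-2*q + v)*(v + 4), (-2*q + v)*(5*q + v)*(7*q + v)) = 2*q - v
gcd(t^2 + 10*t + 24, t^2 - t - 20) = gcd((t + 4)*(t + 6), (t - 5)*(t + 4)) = t + 4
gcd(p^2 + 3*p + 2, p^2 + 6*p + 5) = p + 1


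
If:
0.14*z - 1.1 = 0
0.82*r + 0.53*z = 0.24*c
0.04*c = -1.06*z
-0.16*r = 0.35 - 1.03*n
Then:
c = -208.21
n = -9.92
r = -66.02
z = 7.86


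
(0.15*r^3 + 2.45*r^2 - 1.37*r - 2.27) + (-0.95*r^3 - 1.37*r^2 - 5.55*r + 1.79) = -0.8*r^3 + 1.08*r^2 - 6.92*r - 0.48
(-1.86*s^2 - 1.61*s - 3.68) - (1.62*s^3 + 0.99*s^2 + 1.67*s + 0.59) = -1.62*s^3 - 2.85*s^2 - 3.28*s - 4.27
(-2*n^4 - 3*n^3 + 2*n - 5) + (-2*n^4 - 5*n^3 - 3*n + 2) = -4*n^4 - 8*n^3 - n - 3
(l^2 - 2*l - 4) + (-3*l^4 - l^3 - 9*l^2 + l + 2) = -3*l^4 - l^3 - 8*l^2 - l - 2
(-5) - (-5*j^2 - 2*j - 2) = 5*j^2 + 2*j - 3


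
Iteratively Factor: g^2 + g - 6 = (g + 3)*(g - 2)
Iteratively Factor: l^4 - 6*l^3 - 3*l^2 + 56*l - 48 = (l - 4)*(l^3 - 2*l^2 - 11*l + 12) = (l - 4)*(l + 3)*(l^2 - 5*l + 4) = (l - 4)^2*(l + 3)*(l - 1)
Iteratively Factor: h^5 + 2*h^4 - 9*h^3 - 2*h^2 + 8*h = (h + 1)*(h^4 + h^3 - 10*h^2 + 8*h) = (h + 1)*(h + 4)*(h^3 - 3*h^2 + 2*h) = (h - 2)*(h + 1)*(h + 4)*(h^2 - h) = h*(h - 2)*(h + 1)*(h + 4)*(h - 1)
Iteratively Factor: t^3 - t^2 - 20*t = (t)*(t^2 - t - 20) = t*(t + 4)*(t - 5)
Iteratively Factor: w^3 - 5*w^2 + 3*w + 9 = (w - 3)*(w^2 - 2*w - 3) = (w - 3)^2*(w + 1)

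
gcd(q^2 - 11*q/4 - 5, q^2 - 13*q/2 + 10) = q - 4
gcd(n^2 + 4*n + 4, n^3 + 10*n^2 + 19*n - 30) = 1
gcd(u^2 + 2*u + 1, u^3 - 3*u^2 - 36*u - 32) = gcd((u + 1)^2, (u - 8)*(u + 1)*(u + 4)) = u + 1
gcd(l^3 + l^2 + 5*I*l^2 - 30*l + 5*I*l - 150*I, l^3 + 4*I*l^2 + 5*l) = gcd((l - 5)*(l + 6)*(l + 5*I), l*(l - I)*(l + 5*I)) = l + 5*I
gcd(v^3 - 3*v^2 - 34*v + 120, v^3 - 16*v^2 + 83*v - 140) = v^2 - 9*v + 20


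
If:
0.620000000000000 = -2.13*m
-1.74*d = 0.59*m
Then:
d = 0.10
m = -0.29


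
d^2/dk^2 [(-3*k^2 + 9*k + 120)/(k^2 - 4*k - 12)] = 6*(-k^3 + 84*k^2 - 372*k + 832)/(k^6 - 12*k^5 + 12*k^4 + 224*k^3 - 144*k^2 - 1728*k - 1728)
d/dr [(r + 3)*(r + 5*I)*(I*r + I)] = 3*I*r^2 + r*(-10 + 8*I) - 20 + 3*I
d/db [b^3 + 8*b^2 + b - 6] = 3*b^2 + 16*b + 1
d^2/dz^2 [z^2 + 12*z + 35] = 2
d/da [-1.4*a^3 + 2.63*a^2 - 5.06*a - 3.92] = -4.2*a^2 + 5.26*a - 5.06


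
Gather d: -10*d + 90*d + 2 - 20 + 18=80*d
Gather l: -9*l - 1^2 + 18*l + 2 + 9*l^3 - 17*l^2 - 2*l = 9*l^3 - 17*l^2 + 7*l + 1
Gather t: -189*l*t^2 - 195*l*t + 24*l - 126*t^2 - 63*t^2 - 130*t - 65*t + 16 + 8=24*l + t^2*(-189*l - 189) + t*(-195*l - 195) + 24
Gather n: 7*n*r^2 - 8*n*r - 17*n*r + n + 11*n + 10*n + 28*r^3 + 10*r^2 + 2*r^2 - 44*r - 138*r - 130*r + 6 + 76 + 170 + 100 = n*(7*r^2 - 25*r + 22) + 28*r^3 + 12*r^2 - 312*r + 352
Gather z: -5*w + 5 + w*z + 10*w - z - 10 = 5*w + z*(w - 1) - 5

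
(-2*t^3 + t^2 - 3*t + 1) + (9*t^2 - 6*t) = -2*t^3 + 10*t^2 - 9*t + 1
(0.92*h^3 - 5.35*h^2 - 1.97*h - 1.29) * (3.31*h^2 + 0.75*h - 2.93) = 3.0452*h^5 - 17.0185*h^4 - 13.2288*h^3 + 9.9281*h^2 + 4.8046*h + 3.7797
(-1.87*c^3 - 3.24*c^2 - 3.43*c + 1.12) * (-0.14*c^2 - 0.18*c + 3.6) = 0.2618*c^5 + 0.7902*c^4 - 5.6686*c^3 - 11.2034*c^2 - 12.5496*c + 4.032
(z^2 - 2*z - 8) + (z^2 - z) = 2*z^2 - 3*z - 8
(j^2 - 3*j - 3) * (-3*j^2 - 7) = -3*j^4 + 9*j^3 + 2*j^2 + 21*j + 21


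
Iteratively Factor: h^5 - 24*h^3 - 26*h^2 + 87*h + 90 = (h - 2)*(h^4 + 2*h^3 - 20*h^2 - 66*h - 45) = (h - 2)*(h + 1)*(h^3 + h^2 - 21*h - 45) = (h - 5)*(h - 2)*(h + 1)*(h^2 + 6*h + 9) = (h - 5)*(h - 2)*(h + 1)*(h + 3)*(h + 3)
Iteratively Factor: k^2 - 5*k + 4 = (k - 4)*(k - 1)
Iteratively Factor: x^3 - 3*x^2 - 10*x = (x)*(x^2 - 3*x - 10) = x*(x + 2)*(x - 5)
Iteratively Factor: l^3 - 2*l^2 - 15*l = (l)*(l^2 - 2*l - 15) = l*(l + 3)*(l - 5)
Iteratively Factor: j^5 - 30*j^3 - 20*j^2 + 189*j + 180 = (j - 5)*(j^4 + 5*j^3 - 5*j^2 - 45*j - 36) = (j - 5)*(j + 3)*(j^3 + 2*j^2 - 11*j - 12) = (j - 5)*(j - 3)*(j + 3)*(j^2 + 5*j + 4) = (j - 5)*(j - 3)*(j + 1)*(j + 3)*(j + 4)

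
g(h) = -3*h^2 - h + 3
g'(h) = -6*h - 1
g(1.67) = -7.04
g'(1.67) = -11.02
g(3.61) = -39.71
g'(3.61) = -22.66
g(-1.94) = -6.35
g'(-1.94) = 10.64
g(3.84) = -45.08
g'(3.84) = -24.04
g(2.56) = -19.22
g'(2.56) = -16.36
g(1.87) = -9.36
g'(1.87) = -12.22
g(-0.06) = 3.05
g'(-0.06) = -0.64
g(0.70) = 0.83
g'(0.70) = -5.20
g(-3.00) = -21.00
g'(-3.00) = 17.00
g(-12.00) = -417.00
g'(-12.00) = 71.00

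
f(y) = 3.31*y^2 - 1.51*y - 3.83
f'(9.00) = 58.07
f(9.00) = 250.69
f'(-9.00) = -61.09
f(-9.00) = 277.87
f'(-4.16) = -29.05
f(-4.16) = 59.73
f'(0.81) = 3.85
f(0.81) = -2.88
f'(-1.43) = -10.98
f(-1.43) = 5.10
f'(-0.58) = -5.35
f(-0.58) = -1.84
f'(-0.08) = -2.04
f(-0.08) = -3.69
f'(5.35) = 33.91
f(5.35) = 82.83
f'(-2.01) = -14.82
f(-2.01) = 12.58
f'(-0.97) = -7.93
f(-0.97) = 0.75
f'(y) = 6.62*y - 1.51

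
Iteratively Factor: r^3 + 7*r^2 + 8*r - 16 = (r + 4)*(r^2 + 3*r - 4) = (r + 4)^2*(r - 1)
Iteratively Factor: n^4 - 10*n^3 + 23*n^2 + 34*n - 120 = (n - 5)*(n^3 - 5*n^2 - 2*n + 24) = (n - 5)*(n - 3)*(n^2 - 2*n - 8) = (n - 5)*(n - 3)*(n + 2)*(n - 4)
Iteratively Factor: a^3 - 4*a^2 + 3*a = (a - 3)*(a^2 - a) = a*(a - 3)*(a - 1)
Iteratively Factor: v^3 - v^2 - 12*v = (v + 3)*(v^2 - 4*v) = v*(v + 3)*(v - 4)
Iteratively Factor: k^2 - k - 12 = (k - 4)*(k + 3)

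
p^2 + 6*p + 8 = (p + 2)*(p + 4)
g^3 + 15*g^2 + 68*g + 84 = (g + 2)*(g + 6)*(g + 7)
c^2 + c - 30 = (c - 5)*(c + 6)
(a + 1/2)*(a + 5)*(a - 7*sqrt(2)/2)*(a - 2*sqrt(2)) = a^4 - 11*sqrt(2)*a^3/2 + 11*a^3/2 - 121*sqrt(2)*a^2/4 + 33*a^2/2 - 55*sqrt(2)*a/4 + 77*a + 35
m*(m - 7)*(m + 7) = m^3 - 49*m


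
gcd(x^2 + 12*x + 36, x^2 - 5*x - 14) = 1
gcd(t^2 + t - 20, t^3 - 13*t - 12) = t - 4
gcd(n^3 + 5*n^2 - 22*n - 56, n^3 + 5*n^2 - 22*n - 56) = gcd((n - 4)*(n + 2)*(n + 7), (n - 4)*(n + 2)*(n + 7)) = n^3 + 5*n^2 - 22*n - 56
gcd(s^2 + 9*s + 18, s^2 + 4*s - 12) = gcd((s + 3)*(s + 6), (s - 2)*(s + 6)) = s + 6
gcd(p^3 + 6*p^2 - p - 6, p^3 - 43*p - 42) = p^2 + 7*p + 6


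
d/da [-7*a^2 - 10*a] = -14*a - 10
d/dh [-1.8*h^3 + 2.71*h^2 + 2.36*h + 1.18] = -5.4*h^2 + 5.42*h + 2.36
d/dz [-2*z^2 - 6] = -4*z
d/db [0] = 0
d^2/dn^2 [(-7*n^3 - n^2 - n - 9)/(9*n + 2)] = 2*(-567*n^3 - 378*n^2 - 84*n - 715)/(729*n^3 + 486*n^2 + 108*n + 8)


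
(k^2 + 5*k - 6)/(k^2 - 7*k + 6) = (k + 6)/(k - 6)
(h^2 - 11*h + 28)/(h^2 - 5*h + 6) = (h^2 - 11*h + 28)/(h^2 - 5*h + 6)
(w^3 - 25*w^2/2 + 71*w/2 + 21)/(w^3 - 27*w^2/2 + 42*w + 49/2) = (w - 6)/(w - 7)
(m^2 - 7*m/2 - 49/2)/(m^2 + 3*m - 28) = (2*m^2 - 7*m - 49)/(2*(m^2 + 3*m - 28))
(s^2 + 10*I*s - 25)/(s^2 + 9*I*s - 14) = (s^2 + 10*I*s - 25)/(s^2 + 9*I*s - 14)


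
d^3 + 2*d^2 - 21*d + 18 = (d - 3)*(d - 1)*(d + 6)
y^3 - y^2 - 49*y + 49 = (y - 7)*(y - 1)*(y + 7)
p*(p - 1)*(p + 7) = p^3 + 6*p^2 - 7*p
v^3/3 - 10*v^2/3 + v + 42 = (v/3 + 1)*(v - 7)*(v - 6)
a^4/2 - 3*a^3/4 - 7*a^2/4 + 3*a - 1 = (a/2 + 1)*(a - 2)*(a - 1)*(a - 1/2)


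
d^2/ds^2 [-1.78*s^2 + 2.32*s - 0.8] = -3.56000000000000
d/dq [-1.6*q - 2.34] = -1.60000000000000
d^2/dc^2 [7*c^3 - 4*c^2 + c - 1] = 42*c - 8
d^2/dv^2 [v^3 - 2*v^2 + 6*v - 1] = 6*v - 4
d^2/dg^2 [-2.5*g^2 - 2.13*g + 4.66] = -5.00000000000000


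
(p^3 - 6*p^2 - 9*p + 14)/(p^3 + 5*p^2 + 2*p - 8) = (p - 7)/(p + 4)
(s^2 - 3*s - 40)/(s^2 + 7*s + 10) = (s - 8)/(s + 2)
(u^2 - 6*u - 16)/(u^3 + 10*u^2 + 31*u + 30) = (u - 8)/(u^2 + 8*u + 15)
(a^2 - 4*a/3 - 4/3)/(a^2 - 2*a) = (a + 2/3)/a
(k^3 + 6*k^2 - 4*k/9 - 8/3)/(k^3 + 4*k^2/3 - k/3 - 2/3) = (k^2 + 20*k/3 + 4)/(k^2 + 2*k + 1)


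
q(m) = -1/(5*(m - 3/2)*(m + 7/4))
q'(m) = 1/(5*(m - 3/2)*(m + 7/4)^2) + 1/(5*(m - 3/2)^2*(m + 7/4))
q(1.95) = -0.12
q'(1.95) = 0.30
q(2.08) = -0.09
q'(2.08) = 0.18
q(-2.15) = -0.14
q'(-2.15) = -0.38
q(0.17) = 0.08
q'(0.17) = 0.02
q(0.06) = 0.08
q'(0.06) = 0.01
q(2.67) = -0.04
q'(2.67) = 0.04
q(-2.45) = -0.07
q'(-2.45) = -0.12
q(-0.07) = 0.08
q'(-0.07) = 0.00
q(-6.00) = -0.00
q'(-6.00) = 0.00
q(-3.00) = -0.04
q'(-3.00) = -0.04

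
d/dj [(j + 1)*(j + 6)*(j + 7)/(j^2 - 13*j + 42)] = (j^4 - 26*j^3 - 111*j^2 + 1092*j + 2856)/(j^4 - 26*j^3 + 253*j^2 - 1092*j + 1764)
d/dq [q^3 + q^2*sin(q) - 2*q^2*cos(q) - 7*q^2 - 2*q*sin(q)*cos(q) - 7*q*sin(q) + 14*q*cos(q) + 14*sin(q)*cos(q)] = 2*q^2*sin(q) + q^2*cos(q) + 3*q^2 - 12*q*sin(q) - 11*q*cos(q) - 2*q*cos(2*q) - 14*q - 7*sin(q) - sin(2*q) + 14*cos(q) + 14*cos(2*q)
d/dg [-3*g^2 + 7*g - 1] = 7 - 6*g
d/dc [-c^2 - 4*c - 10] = -2*c - 4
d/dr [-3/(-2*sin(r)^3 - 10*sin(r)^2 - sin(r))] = 3*(-20*sin(r) + 3*cos(2*r) - 4)*cos(r)/((10*sin(r) - cos(2*r) + 2)^2*sin(r)^2)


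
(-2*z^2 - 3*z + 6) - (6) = -2*z^2 - 3*z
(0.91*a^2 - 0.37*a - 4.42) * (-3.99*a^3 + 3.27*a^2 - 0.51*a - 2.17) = -3.6309*a^5 + 4.452*a^4 + 15.9618*a^3 - 16.2394*a^2 + 3.0571*a + 9.5914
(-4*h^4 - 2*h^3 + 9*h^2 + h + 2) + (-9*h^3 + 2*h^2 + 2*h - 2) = -4*h^4 - 11*h^3 + 11*h^2 + 3*h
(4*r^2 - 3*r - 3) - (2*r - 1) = 4*r^2 - 5*r - 2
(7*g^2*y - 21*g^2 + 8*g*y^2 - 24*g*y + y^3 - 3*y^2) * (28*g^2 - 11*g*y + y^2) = 196*g^4*y - 588*g^4 + 147*g^3*y^2 - 441*g^3*y - 53*g^2*y^3 + 159*g^2*y^2 - 3*g*y^4 + 9*g*y^3 + y^5 - 3*y^4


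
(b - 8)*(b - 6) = b^2 - 14*b + 48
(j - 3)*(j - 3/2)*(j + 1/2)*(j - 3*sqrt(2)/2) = j^4 - 4*j^3 - 3*sqrt(2)*j^3/2 + 9*j^2/4 + 6*sqrt(2)*j^2 - 27*sqrt(2)*j/8 + 9*j/4 - 27*sqrt(2)/8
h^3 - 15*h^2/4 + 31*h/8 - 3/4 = (h - 2)*(h - 3/2)*(h - 1/4)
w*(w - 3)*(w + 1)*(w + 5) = w^4 + 3*w^3 - 13*w^2 - 15*w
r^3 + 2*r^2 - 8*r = r*(r - 2)*(r + 4)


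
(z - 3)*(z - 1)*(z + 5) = z^3 + z^2 - 17*z + 15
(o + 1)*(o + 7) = o^2 + 8*o + 7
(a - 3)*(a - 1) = a^2 - 4*a + 3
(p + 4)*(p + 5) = p^2 + 9*p + 20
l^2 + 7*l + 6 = (l + 1)*(l + 6)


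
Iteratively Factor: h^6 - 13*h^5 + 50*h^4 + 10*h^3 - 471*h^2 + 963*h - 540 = (h - 3)*(h^5 - 10*h^4 + 20*h^3 + 70*h^2 - 261*h + 180) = (h - 3)*(h + 3)*(h^4 - 13*h^3 + 59*h^2 - 107*h + 60) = (h - 4)*(h - 3)*(h + 3)*(h^3 - 9*h^2 + 23*h - 15) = (h - 4)*(h - 3)^2*(h + 3)*(h^2 - 6*h + 5) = (h - 4)*(h - 3)^2*(h - 1)*(h + 3)*(h - 5)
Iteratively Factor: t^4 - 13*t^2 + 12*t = (t)*(t^3 - 13*t + 12) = t*(t - 3)*(t^2 + 3*t - 4) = t*(t - 3)*(t + 4)*(t - 1)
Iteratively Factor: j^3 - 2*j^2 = (j - 2)*(j^2) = j*(j - 2)*(j)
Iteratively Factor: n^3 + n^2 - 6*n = (n - 2)*(n^2 + 3*n) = n*(n - 2)*(n + 3)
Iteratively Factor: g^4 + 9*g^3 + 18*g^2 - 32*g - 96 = (g + 4)*(g^3 + 5*g^2 - 2*g - 24) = (g + 3)*(g + 4)*(g^2 + 2*g - 8) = (g + 3)*(g + 4)^2*(g - 2)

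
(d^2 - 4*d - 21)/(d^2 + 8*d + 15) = (d - 7)/(d + 5)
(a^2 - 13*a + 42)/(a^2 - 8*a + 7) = (a - 6)/(a - 1)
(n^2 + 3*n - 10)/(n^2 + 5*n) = (n - 2)/n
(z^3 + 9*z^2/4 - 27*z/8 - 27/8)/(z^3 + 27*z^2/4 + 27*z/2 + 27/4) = (z - 3/2)/(z + 3)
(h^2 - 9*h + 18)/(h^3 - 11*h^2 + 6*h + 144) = (h - 3)/(h^2 - 5*h - 24)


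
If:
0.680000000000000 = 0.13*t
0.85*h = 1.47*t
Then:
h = 9.05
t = 5.23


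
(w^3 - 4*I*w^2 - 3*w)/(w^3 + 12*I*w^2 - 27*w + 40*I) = w*(w - 3*I)/(w^2 + 13*I*w - 40)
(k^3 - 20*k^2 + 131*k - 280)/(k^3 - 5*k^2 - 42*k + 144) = (k^2 - 12*k + 35)/(k^2 + 3*k - 18)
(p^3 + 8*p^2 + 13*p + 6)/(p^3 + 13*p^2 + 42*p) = (p^2 + 2*p + 1)/(p*(p + 7))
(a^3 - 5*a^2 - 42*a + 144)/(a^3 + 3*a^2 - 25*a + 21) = (a^2 - 2*a - 48)/(a^2 + 6*a - 7)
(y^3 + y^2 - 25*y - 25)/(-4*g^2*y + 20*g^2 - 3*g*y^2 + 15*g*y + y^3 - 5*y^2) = (y^2 + 6*y + 5)/(-4*g^2 - 3*g*y + y^2)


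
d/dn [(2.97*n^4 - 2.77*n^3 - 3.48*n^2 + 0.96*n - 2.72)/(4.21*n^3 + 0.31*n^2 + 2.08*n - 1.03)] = (12.5037*n^6 + 1.84139999999999*n^5 + 32.3249*n^4 - 31.8428*n^3 + 35.3769*n^2 + 8.8552*n + 4.6688)/(17.7241*n^6 + 2.6102*n^5 + 17.6097*n^4 - 7.383*n^3 + 3.6878*n^2 - 4.2848*n + 1.0609)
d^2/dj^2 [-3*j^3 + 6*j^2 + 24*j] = 12 - 18*j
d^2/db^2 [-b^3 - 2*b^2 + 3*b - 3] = -6*b - 4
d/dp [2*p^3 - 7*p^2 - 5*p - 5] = 6*p^2 - 14*p - 5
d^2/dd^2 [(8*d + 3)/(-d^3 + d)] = (-48*d^5 - 36*d^4 - 16*d^3 + 18*d^2 - 6)/(d^9 - 3*d^7 + 3*d^5 - d^3)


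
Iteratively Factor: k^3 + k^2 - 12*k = (k)*(k^2 + k - 12) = k*(k + 4)*(k - 3)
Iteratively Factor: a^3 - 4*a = (a - 2)*(a^2 + 2*a) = a*(a - 2)*(a + 2)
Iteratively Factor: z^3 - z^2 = (z)*(z^2 - z) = z*(z - 1)*(z)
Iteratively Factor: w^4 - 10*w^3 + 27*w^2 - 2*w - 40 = (w + 1)*(w^3 - 11*w^2 + 38*w - 40) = (w - 4)*(w + 1)*(w^2 - 7*w + 10) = (w - 4)*(w - 2)*(w + 1)*(w - 5)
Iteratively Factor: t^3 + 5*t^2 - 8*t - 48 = (t - 3)*(t^2 + 8*t + 16) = (t - 3)*(t + 4)*(t + 4)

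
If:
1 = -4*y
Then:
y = -1/4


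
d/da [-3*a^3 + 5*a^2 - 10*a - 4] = -9*a^2 + 10*a - 10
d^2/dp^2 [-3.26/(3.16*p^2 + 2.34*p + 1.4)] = (65.106112*p^2 + 48.211488*p - 3.26*(6.32*p + 2.34)*(12.64*p + 4.68) + 28.84448)/(3.16*p^2 + 2.34*p + 1.4)^3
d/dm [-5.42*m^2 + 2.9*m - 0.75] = 2.9 - 10.84*m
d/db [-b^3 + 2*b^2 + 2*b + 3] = -3*b^2 + 4*b + 2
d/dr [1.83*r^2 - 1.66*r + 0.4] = 3.66*r - 1.66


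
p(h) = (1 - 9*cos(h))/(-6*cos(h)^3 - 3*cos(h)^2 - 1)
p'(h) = (1 - 9*cos(h))*(-18*sin(h)*cos(h)^2 - 6*sin(h)*cos(h))/(-6*cos(h)^3 - 3*cos(h)^2 - 1)^2 + 9*sin(h)/(-6*cos(h)^3 - 3*cos(h)^2 - 1) = 3*(25*cos(h) + 3*cos(2*h)/2 + 9*cos(3*h) - 3/2)*sin(h)/(6*cos(h)^3 + 3*cos(h)^2 + 1)^2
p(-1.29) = 1.10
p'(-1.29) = 4.00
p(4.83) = 0.05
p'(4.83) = 8.46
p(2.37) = -22.47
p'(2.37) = -252.64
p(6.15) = 0.81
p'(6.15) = -0.14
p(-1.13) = 1.41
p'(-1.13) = 0.34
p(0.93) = 1.31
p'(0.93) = 0.98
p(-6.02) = 0.84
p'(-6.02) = 0.28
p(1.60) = -1.26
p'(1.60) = -8.77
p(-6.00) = 0.84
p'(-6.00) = 0.30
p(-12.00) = 0.98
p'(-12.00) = 0.68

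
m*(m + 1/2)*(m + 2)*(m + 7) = m^4 + 19*m^3/2 + 37*m^2/2 + 7*m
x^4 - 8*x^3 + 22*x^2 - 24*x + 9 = (x - 3)^2*(x - 1)^2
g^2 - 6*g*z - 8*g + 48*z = (g - 8)*(g - 6*z)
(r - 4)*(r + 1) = r^2 - 3*r - 4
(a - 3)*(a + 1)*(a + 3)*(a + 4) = a^4 + 5*a^3 - 5*a^2 - 45*a - 36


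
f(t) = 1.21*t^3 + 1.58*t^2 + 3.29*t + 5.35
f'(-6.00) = 115.01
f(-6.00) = -218.87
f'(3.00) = 45.44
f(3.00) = 62.11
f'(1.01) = 10.18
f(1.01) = 11.53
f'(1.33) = 13.91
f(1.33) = 15.37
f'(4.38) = 86.77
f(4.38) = 151.75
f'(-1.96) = 11.04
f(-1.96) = -4.14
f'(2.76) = 39.66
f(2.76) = 51.91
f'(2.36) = 30.97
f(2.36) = 37.82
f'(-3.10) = 28.38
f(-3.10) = -25.71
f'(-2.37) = 16.19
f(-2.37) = -9.68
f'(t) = 3.63*t^2 + 3.16*t + 3.29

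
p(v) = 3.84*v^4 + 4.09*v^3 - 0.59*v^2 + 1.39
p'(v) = 15.36*v^3 + 12.27*v^2 - 1.18*v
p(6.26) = 6878.57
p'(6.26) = 4241.47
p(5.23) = 3443.37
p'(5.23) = 2526.78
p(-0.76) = 0.53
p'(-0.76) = 1.24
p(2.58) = 237.84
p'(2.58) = 342.41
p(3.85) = 1069.72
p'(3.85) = 1053.87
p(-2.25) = 50.23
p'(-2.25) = -110.19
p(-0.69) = 0.64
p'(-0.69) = 1.61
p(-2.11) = 36.46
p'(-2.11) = -87.17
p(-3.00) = 196.69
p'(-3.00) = -300.75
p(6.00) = 5840.23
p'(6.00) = 3752.40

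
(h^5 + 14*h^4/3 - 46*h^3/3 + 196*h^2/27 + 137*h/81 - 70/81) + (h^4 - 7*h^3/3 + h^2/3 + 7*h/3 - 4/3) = h^5 + 17*h^4/3 - 53*h^3/3 + 205*h^2/27 + 326*h/81 - 178/81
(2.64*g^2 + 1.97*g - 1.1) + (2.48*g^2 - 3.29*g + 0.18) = 5.12*g^2 - 1.32*g - 0.92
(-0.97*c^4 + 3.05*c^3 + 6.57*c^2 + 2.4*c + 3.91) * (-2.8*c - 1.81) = 2.716*c^5 - 6.7843*c^4 - 23.9165*c^3 - 18.6117*c^2 - 15.292*c - 7.0771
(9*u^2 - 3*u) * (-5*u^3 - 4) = -45*u^5 + 15*u^4 - 36*u^2 + 12*u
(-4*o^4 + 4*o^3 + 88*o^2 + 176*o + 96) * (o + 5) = -4*o^5 - 16*o^4 + 108*o^3 + 616*o^2 + 976*o + 480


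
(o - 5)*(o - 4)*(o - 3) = o^3 - 12*o^2 + 47*o - 60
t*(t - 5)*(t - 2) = t^3 - 7*t^2 + 10*t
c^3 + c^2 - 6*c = c*(c - 2)*(c + 3)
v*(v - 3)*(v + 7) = v^3 + 4*v^2 - 21*v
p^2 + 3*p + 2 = (p + 1)*(p + 2)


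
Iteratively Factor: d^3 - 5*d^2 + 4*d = (d)*(d^2 - 5*d + 4) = d*(d - 4)*(d - 1)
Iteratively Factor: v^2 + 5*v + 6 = (v + 3)*(v + 2)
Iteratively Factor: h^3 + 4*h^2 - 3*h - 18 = (h - 2)*(h^2 + 6*h + 9) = (h - 2)*(h + 3)*(h + 3)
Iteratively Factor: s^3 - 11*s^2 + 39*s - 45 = (s - 3)*(s^2 - 8*s + 15) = (s - 3)^2*(s - 5)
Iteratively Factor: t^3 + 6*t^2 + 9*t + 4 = (t + 1)*(t^2 + 5*t + 4) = (t + 1)*(t + 4)*(t + 1)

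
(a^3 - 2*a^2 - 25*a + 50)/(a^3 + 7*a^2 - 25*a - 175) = (a - 2)/(a + 7)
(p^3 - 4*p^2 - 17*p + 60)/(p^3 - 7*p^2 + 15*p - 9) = (p^2 - p - 20)/(p^2 - 4*p + 3)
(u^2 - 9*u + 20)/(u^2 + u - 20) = (u - 5)/(u + 5)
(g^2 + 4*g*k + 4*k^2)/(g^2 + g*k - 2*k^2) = (g + 2*k)/(g - k)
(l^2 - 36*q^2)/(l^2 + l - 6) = (l^2 - 36*q^2)/(l^2 + l - 6)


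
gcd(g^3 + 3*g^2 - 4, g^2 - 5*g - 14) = g + 2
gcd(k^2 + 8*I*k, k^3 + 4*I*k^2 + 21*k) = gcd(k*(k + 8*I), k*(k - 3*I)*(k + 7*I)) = k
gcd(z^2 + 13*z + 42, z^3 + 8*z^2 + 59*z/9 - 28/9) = z + 7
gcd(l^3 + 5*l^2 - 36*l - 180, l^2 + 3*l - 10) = l + 5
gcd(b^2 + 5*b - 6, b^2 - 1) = b - 1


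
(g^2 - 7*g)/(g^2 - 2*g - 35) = g/(g + 5)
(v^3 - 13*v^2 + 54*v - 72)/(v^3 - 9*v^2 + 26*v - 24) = (v - 6)/(v - 2)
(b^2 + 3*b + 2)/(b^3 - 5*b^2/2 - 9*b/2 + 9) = 2*(b + 1)/(2*b^2 - 9*b + 9)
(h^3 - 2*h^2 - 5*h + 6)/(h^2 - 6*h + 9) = (h^2 + h - 2)/(h - 3)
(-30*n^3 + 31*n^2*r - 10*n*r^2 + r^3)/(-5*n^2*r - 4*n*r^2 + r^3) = (6*n^2 - 5*n*r + r^2)/(r*(n + r))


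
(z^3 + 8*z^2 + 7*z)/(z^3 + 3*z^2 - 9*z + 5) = z*(z^2 + 8*z + 7)/(z^3 + 3*z^2 - 9*z + 5)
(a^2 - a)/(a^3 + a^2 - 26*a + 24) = a/(a^2 + 2*a - 24)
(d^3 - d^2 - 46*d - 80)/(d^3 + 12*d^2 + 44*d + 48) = (d^2 - 3*d - 40)/(d^2 + 10*d + 24)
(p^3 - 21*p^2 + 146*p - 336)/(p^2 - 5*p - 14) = (p^2 - 14*p + 48)/(p + 2)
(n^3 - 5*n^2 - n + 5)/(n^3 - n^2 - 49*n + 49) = (n^2 - 4*n - 5)/(n^2 - 49)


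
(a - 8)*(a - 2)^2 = a^3 - 12*a^2 + 36*a - 32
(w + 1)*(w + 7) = w^2 + 8*w + 7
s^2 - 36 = (s - 6)*(s + 6)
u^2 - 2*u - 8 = (u - 4)*(u + 2)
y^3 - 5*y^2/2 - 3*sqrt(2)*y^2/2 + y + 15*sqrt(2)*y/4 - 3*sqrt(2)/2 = (y - 2)*(y - 1/2)*(y - 3*sqrt(2)/2)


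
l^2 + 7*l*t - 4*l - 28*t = (l - 4)*(l + 7*t)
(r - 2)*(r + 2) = r^2 - 4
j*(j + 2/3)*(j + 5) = j^3 + 17*j^2/3 + 10*j/3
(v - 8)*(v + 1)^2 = v^3 - 6*v^2 - 15*v - 8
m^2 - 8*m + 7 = (m - 7)*(m - 1)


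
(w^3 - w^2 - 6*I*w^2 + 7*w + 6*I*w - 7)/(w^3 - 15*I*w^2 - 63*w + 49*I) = (w^2 + w*(-1 + I) - I)/(w^2 - 8*I*w - 7)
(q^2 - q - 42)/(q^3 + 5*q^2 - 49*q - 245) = (q + 6)/(q^2 + 12*q + 35)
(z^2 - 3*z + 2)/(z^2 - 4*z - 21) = (-z^2 + 3*z - 2)/(-z^2 + 4*z + 21)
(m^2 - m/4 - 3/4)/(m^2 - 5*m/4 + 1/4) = (4*m + 3)/(4*m - 1)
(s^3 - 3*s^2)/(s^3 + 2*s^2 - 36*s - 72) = s^2*(s - 3)/(s^3 + 2*s^2 - 36*s - 72)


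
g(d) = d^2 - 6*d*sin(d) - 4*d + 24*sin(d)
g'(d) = -6*d*cos(d) + 2*d - 6*sin(d) + 24*cos(d) - 4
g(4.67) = 7.15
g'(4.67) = 11.50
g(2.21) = 4.66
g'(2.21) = -10.80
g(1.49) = 11.27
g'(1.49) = -5.78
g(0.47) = 7.93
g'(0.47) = 13.11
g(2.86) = -1.36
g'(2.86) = -6.52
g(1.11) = 12.32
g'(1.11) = 0.56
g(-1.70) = -24.22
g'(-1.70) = -5.86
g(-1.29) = -23.67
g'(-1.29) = 7.98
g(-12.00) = 243.51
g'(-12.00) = 49.79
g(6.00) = 15.35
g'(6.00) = -1.85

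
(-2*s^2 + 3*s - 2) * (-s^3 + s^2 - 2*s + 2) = 2*s^5 - 5*s^4 + 9*s^3 - 12*s^2 + 10*s - 4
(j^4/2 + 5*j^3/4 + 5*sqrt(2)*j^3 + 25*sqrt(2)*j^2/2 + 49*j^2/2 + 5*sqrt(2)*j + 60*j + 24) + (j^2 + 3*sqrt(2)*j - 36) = j^4/2 + 5*j^3/4 + 5*sqrt(2)*j^3 + 25*sqrt(2)*j^2/2 + 51*j^2/2 + 8*sqrt(2)*j + 60*j - 12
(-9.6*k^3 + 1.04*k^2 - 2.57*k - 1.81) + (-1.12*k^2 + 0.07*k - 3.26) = -9.6*k^3 - 0.0800000000000001*k^2 - 2.5*k - 5.07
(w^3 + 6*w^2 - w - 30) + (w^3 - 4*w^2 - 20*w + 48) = 2*w^3 + 2*w^2 - 21*w + 18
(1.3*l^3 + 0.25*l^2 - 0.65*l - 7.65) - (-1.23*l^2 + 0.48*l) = 1.3*l^3 + 1.48*l^2 - 1.13*l - 7.65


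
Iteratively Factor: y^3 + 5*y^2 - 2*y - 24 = (y + 3)*(y^2 + 2*y - 8) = (y + 3)*(y + 4)*(y - 2)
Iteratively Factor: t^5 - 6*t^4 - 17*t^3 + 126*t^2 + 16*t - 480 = (t - 5)*(t^4 - t^3 - 22*t^2 + 16*t + 96) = (t - 5)*(t + 2)*(t^3 - 3*t^2 - 16*t + 48) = (t - 5)*(t + 2)*(t + 4)*(t^2 - 7*t + 12) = (t - 5)*(t - 4)*(t + 2)*(t + 4)*(t - 3)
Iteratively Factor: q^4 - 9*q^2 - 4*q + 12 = (q - 3)*(q^3 + 3*q^2 - 4) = (q - 3)*(q + 2)*(q^2 + q - 2) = (q - 3)*(q - 1)*(q + 2)*(q + 2)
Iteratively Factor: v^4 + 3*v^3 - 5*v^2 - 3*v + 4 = (v + 1)*(v^3 + 2*v^2 - 7*v + 4) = (v + 1)*(v + 4)*(v^2 - 2*v + 1) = (v - 1)*(v + 1)*(v + 4)*(v - 1)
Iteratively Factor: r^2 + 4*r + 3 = (r + 3)*(r + 1)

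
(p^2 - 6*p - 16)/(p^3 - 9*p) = (p^2 - 6*p - 16)/(p*(p^2 - 9))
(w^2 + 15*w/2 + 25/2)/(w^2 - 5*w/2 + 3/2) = (2*w^2 + 15*w + 25)/(2*w^2 - 5*w + 3)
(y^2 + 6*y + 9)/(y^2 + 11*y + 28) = (y^2 + 6*y + 9)/(y^2 + 11*y + 28)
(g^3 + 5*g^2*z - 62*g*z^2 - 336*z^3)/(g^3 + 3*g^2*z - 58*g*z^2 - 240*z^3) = (g + 7*z)/(g + 5*z)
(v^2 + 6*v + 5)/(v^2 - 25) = (v + 1)/(v - 5)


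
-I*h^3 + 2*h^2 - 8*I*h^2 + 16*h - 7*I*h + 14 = (h + 7)*(h + 2*I)*(-I*h - I)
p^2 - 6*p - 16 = (p - 8)*(p + 2)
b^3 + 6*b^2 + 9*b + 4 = (b + 1)^2*(b + 4)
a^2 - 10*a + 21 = (a - 7)*(a - 3)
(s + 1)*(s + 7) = s^2 + 8*s + 7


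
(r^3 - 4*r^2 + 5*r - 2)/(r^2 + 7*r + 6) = (r^3 - 4*r^2 + 5*r - 2)/(r^2 + 7*r + 6)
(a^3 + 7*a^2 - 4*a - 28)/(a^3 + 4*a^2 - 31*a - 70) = (a - 2)/(a - 5)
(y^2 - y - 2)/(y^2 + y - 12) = (y^2 - y - 2)/(y^2 + y - 12)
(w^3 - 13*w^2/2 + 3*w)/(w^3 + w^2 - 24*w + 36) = w*(2*w^2 - 13*w + 6)/(2*(w^3 + w^2 - 24*w + 36))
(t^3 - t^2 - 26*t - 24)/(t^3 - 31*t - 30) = (t + 4)/(t + 5)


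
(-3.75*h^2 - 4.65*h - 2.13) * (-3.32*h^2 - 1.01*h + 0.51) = 12.45*h^4 + 19.2255*h^3 + 9.8556*h^2 - 0.2202*h - 1.0863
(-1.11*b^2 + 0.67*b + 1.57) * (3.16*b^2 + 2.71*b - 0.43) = -3.5076*b^4 - 0.8909*b^3 + 7.2542*b^2 + 3.9666*b - 0.6751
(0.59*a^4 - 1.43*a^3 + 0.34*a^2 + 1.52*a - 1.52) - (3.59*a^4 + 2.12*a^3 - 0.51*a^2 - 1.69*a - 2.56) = -3.0*a^4 - 3.55*a^3 + 0.85*a^2 + 3.21*a + 1.04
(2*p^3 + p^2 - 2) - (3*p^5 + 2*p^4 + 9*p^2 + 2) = -3*p^5 - 2*p^4 + 2*p^3 - 8*p^2 - 4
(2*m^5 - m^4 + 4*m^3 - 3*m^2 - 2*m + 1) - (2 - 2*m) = 2*m^5 - m^4 + 4*m^3 - 3*m^2 - 1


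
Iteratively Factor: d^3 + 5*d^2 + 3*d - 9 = (d - 1)*(d^2 + 6*d + 9) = (d - 1)*(d + 3)*(d + 3)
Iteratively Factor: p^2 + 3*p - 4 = (p - 1)*(p + 4)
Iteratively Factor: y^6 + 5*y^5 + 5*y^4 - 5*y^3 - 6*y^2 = (y)*(y^5 + 5*y^4 + 5*y^3 - 5*y^2 - 6*y) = y*(y + 3)*(y^4 + 2*y^3 - y^2 - 2*y) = y^2*(y + 3)*(y^3 + 2*y^2 - y - 2) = y^2*(y + 2)*(y + 3)*(y^2 - 1) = y^2*(y - 1)*(y + 2)*(y + 3)*(y + 1)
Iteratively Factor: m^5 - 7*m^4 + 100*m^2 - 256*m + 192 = (m + 4)*(m^4 - 11*m^3 + 44*m^2 - 76*m + 48) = (m - 2)*(m + 4)*(m^3 - 9*m^2 + 26*m - 24) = (m - 2)^2*(m + 4)*(m^2 - 7*m + 12) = (m - 4)*(m - 2)^2*(m + 4)*(m - 3)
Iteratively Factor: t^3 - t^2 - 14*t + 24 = (t - 3)*(t^2 + 2*t - 8) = (t - 3)*(t + 4)*(t - 2)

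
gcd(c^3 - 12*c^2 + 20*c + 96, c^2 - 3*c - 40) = c - 8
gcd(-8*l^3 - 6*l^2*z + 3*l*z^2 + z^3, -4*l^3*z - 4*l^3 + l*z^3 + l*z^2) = -2*l + z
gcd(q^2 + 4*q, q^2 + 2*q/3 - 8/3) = 1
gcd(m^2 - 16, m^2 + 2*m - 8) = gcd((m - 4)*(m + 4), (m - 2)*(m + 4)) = m + 4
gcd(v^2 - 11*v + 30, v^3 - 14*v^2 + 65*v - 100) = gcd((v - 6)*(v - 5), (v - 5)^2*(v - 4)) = v - 5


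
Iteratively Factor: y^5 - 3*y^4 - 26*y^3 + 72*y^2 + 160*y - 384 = (y - 4)*(y^4 + y^3 - 22*y^2 - 16*y + 96) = (y - 4)*(y + 4)*(y^3 - 3*y^2 - 10*y + 24) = (y - 4)*(y + 3)*(y + 4)*(y^2 - 6*y + 8) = (y - 4)^2*(y + 3)*(y + 4)*(y - 2)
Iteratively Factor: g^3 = (g)*(g^2) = g^2*(g)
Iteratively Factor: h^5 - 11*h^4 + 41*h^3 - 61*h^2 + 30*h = (h)*(h^4 - 11*h^3 + 41*h^2 - 61*h + 30) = h*(h - 5)*(h^3 - 6*h^2 + 11*h - 6) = h*(h - 5)*(h - 1)*(h^2 - 5*h + 6) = h*(h - 5)*(h - 3)*(h - 1)*(h - 2)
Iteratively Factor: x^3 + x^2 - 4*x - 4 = (x - 2)*(x^2 + 3*x + 2) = (x - 2)*(x + 2)*(x + 1)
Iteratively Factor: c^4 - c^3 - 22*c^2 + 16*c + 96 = (c - 4)*(c^3 + 3*c^2 - 10*c - 24) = (c - 4)*(c + 4)*(c^2 - c - 6) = (c - 4)*(c - 3)*(c + 4)*(c + 2)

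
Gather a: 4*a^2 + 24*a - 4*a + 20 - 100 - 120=4*a^2 + 20*a - 200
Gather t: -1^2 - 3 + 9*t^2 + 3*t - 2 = 9*t^2 + 3*t - 6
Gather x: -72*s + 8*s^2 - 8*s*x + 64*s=8*s^2 - 8*s*x - 8*s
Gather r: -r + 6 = 6 - r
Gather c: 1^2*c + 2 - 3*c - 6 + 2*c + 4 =0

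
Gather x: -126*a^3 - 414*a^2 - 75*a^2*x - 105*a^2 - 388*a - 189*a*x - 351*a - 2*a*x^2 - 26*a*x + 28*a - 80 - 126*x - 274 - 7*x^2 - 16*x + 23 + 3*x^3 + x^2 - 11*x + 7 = -126*a^3 - 519*a^2 - 711*a + 3*x^3 + x^2*(-2*a - 6) + x*(-75*a^2 - 215*a - 153) - 324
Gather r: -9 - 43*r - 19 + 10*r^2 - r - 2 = 10*r^2 - 44*r - 30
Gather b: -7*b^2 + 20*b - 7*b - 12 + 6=-7*b^2 + 13*b - 6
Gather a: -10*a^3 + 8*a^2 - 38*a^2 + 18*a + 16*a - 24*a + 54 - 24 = -10*a^3 - 30*a^2 + 10*a + 30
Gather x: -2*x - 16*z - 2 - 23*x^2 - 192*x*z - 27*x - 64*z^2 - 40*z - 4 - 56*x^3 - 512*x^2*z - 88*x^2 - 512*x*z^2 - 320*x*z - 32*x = -56*x^3 + x^2*(-512*z - 111) + x*(-512*z^2 - 512*z - 61) - 64*z^2 - 56*z - 6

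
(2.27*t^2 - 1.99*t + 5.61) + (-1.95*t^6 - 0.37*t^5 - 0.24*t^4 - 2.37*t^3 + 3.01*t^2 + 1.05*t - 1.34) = -1.95*t^6 - 0.37*t^5 - 0.24*t^4 - 2.37*t^3 + 5.28*t^2 - 0.94*t + 4.27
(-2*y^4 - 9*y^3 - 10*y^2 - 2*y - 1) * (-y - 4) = 2*y^5 + 17*y^4 + 46*y^3 + 42*y^2 + 9*y + 4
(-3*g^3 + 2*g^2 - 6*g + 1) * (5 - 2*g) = 6*g^4 - 19*g^3 + 22*g^2 - 32*g + 5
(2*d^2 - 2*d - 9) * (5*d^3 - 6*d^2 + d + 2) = 10*d^5 - 22*d^4 - 31*d^3 + 56*d^2 - 13*d - 18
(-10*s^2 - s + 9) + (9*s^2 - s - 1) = -s^2 - 2*s + 8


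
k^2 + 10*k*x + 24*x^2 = (k + 4*x)*(k + 6*x)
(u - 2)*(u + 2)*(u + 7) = u^3 + 7*u^2 - 4*u - 28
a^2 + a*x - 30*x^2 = (a - 5*x)*(a + 6*x)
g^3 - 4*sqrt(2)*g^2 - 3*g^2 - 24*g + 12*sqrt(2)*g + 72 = (g - 3)*(g - 6*sqrt(2))*(g + 2*sqrt(2))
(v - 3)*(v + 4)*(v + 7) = v^3 + 8*v^2 - 5*v - 84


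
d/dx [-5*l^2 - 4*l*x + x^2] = -4*l + 2*x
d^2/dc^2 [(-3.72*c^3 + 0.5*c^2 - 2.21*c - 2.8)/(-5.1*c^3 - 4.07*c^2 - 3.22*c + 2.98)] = (-180.44208*c^6 - 21.6464400000004*c^5 + 1876.87854*c^4 + 1004.642298*c^3 + 706.671288*c^2 + 834.532884*c + 159.515352)/(132.651*c^9 + 317.5821*c^8 + 504.69957*c^7 + 235.914983*c^6 - 52.4817059999999*c^5 - 315.117402*c^4 - 65.068184*c^3 + 15.736188*c^2 + 85.784664*c - 26.463592)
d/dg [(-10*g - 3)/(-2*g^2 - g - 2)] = (20*g^2 + 10*g - (4*g + 1)*(10*g + 3) + 20)/(2*g^2 + g + 2)^2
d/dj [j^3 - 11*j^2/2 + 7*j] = 3*j^2 - 11*j + 7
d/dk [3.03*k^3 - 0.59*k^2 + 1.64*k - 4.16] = 9.09*k^2 - 1.18*k + 1.64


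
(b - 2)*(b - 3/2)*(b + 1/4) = b^3 - 13*b^2/4 + 17*b/8 + 3/4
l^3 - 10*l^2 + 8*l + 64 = (l - 8)*(l - 4)*(l + 2)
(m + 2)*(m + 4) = m^2 + 6*m + 8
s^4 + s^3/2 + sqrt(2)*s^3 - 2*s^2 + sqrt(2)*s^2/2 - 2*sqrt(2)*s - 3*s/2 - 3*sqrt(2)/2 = (s - 3/2)*(s + sqrt(2))*(sqrt(2)*s/2 + sqrt(2)/2)*(sqrt(2)*s + sqrt(2))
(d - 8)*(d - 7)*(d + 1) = d^3 - 14*d^2 + 41*d + 56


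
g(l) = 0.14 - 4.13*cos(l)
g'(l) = 4.13*sin(l)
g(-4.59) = 0.64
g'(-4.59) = 4.10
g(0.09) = -3.97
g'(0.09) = 0.37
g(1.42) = -0.48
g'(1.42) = 4.08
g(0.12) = -3.96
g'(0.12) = 0.49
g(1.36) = -0.72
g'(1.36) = 4.04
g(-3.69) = 3.66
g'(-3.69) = 2.15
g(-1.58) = 0.18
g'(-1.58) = -4.13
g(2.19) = 2.54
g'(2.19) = 3.36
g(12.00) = -3.35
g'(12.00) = -2.22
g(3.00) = 4.23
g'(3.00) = 0.58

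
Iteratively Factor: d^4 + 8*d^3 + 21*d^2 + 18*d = (d)*(d^3 + 8*d^2 + 21*d + 18) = d*(d + 3)*(d^2 + 5*d + 6) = d*(d + 3)^2*(d + 2)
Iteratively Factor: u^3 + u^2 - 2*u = (u)*(u^2 + u - 2) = u*(u - 1)*(u + 2)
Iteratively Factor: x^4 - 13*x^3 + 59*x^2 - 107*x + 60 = (x - 1)*(x^3 - 12*x^2 + 47*x - 60) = (x - 4)*(x - 1)*(x^2 - 8*x + 15) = (x - 5)*(x - 4)*(x - 1)*(x - 3)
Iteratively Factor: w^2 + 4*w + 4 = (w + 2)*(w + 2)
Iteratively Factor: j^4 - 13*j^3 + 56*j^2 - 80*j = (j - 4)*(j^3 - 9*j^2 + 20*j) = (j - 5)*(j - 4)*(j^2 - 4*j) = (j - 5)*(j - 4)^2*(j)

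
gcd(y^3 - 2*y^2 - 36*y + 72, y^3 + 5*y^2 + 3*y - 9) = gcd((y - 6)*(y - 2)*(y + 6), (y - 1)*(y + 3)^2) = 1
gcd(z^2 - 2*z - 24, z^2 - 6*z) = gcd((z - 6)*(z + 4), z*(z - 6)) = z - 6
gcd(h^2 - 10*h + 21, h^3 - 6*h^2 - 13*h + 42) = h - 7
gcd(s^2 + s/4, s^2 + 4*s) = s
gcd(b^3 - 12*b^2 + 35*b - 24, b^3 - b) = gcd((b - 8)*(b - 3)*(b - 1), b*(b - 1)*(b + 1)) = b - 1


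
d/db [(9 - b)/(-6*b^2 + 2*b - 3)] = 3*(-2*b^2 + 36*b - 5)/(36*b^4 - 24*b^3 + 40*b^2 - 12*b + 9)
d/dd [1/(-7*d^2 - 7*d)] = (2*d + 1)/(7*d^2*(d + 1)^2)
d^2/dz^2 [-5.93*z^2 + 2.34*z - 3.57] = -11.8600000000000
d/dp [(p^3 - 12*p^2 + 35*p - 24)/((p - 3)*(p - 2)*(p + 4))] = (11*p^2 - 32*p + 56)/(p^4 + 4*p^3 - 12*p^2 - 32*p + 64)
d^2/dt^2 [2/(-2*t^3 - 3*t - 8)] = 12*(2*t*(2*t^3 + 3*t + 8) - 3*(2*t^2 + 1)^2)/(2*t^3 + 3*t + 8)^3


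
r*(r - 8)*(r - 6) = r^3 - 14*r^2 + 48*r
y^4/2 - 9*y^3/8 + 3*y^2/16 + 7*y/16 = y*(y/2 + 1/4)*(y - 7/4)*(y - 1)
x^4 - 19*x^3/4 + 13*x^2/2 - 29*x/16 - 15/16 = (x - 5/2)*(x - 3/2)*(x - 1)*(x + 1/4)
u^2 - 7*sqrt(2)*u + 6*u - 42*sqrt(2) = (u + 6)*(u - 7*sqrt(2))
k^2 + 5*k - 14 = (k - 2)*(k + 7)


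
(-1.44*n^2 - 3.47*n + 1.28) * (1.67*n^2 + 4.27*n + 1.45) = -2.4048*n^4 - 11.9437*n^3 - 14.7673*n^2 + 0.434099999999999*n + 1.856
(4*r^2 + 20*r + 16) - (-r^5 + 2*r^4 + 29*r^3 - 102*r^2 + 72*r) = r^5 - 2*r^4 - 29*r^3 + 106*r^2 - 52*r + 16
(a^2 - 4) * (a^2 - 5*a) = a^4 - 5*a^3 - 4*a^2 + 20*a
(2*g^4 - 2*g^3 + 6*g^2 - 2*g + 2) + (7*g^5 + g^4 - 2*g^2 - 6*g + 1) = 7*g^5 + 3*g^4 - 2*g^3 + 4*g^2 - 8*g + 3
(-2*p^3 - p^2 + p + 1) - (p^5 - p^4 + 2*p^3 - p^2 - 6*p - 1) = -p^5 + p^4 - 4*p^3 + 7*p + 2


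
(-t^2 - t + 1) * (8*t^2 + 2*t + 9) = -8*t^4 - 10*t^3 - 3*t^2 - 7*t + 9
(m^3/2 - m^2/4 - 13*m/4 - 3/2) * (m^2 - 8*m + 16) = m^5/2 - 17*m^4/4 + 27*m^3/4 + 41*m^2/2 - 40*m - 24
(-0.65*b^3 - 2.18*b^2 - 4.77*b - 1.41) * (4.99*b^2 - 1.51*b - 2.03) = -3.2435*b^5 - 9.8967*b^4 - 19.191*b^3 + 4.5922*b^2 + 11.8122*b + 2.8623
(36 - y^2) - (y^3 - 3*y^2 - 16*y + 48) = -y^3 + 2*y^2 + 16*y - 12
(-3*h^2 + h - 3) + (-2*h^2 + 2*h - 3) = -5*h^2 + 3*h - 6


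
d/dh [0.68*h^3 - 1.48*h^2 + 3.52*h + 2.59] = 2.04*h^2 - 2.96*h + 3.52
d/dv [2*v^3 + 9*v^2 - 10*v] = 6*v^2 + 18*v - 10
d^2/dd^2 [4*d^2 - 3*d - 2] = 8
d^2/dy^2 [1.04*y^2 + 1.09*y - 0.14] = 2.08000000000000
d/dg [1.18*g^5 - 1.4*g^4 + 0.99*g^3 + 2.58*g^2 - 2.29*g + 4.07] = 5.9*g^4 - 5.6*g^3 + 2.97*g^2 + 5.16*g - 2.29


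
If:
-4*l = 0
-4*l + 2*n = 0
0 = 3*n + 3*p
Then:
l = 0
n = 0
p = 0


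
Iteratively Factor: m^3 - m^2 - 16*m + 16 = (m - 1)*(m^2 - 16) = (m - 1)*(m + 4)*(m - 4)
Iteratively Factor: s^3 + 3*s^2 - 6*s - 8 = (s - 2)*(s^2 + 5*s + 4) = (s - 2)*(s + 4)*(s + 1)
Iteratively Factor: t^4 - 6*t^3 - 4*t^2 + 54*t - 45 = (t - 3)*(t^3 - 3*t^2 - 13*t + 15) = (t - 3)*(t + 3)*(t^2 - 6*t + 5) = (t - 3)*(t - 1)*(t + 3)*(t - 5)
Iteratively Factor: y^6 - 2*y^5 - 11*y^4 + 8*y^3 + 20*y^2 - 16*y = (y - 4)*(y^5 + 2*y^4 - 3*y^3 - 4*y^2 + 4*y) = y*(y - 4)*(y^4 + 2*y^3 - 3*y^2 - 4*y + 4) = y*(y - 4)*(y + 2)*(y^3 - 3*y + 2) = y*(y - 4)*(y - 1)*(y + 2)*(y^2 + y - 2) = y*(y - 4)*(y - 1)*(y + 2)^2*(y - 1)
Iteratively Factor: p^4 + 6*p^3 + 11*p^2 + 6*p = (p)*(p^3 + 6*p^2 + 11*p + 6) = p*(p + 2)*(p^2 + 4*p + 3) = p*(p + 1)*(p + 2)*(p + 3)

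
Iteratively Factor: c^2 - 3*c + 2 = (c - 2)*(c - 1)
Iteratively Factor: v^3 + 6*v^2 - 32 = (v + 4)*(v^2 + 2*v - 8) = (v - 2)*(v + 4)*(v + 4)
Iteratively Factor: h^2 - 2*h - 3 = (h + 1)*(h - 3)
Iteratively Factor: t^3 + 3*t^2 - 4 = (t + 2)*(t^2 + t - 2) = (t + 2)^2*(t - 1)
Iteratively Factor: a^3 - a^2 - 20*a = (a + 4)*(a^2 - 5*a) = (a - 5)*(a + 4)*(a)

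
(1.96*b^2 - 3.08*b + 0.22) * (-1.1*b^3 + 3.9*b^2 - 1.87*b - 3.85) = -2.156*b^5 + 11.032*b^4 - 15.9192*b^3 - 0.9284*b^2 + 11.4466*b - 0.847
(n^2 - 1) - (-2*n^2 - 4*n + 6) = 3*n^2 + 4*n - 7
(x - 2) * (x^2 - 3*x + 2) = x^3 - 5*x^2 + 8*x - 4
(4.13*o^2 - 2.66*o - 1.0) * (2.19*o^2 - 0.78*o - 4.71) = 9.0447*o^4 - 9.0468*o^3 - 19.5675*o^2 + 13.3086*o + 4.71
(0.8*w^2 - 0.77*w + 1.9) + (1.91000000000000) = 0.8*w^2 - 0.77*w + 3.81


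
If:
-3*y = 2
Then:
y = -2/3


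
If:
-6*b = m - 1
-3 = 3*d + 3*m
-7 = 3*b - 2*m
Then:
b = -1/3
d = -4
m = 3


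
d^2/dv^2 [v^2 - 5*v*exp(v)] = -5*v*exp(v) - 10*exp(v) + 2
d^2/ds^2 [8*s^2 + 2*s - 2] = 16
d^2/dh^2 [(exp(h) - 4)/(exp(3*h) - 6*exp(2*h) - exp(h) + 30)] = (4*exp(6*h) - 54*exp(5*h) + 304*exp(4*h) - 964*exp(3*h) + 2088*exp(2*h) - 2854*exp(h) + 780)*exp(h)/(exp(9*h) - 18*exp(8*h) + 105*exp(7*h) - 90*exp(6*h) - 1185*exp(5*h) + 3042*exp(4*h) + 3779*exp(3*h) - 16110*exp(2*h) - 2700*exp(h) + 27000)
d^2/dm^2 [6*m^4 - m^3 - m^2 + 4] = 72*m^2 - 6*m - 2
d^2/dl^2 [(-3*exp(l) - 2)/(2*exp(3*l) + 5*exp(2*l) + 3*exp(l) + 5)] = (-48*exp(6*l) - 162*exp(5*l) - 223*exp(4*l) + 211*exp(3*l) + 540*exp(2*l) + 227*exp(l) - 45)*exp(l)/(8*exp(9*l) + 60*exp(8*l) + 186*exp(7*l) + 365*exp(6*l) + 579*exp(5*l) + 690*exp(4*l) + 627*exp(3*l) + 510*exp(2*l) + 225*exp(l) + 125)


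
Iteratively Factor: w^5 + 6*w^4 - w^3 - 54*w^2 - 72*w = (w + 3)*(w^4 + 3*w^3 - 10*w^2 - 24*w) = (w + 2)*(w + 3)*(w^3 + w^2 - 12*w) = (w + 2)*(w + 3)*(w + 4)*(w^2 - 3*w) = w*(w + 2)*(w + 3)*(w + 4)*(w - 3)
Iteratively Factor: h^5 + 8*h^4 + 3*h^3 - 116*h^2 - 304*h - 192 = (h + 4)*(h^4 + 4*h^3 - 13*h^2 - 64*h - 48) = (h + 4)^2*(h^3 - 13*h - 12) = (h + 1)*(h + 4)^2*(h^2 - h - 12) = (h + 1)*(h + 3)*(h + 4)^2*(h - 4)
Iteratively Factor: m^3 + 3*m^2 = (m + 3)*(m^2) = m*(m + 3)*(m)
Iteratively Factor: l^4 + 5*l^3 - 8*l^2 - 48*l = (l + 4)*(l^3 + l^2 - 12*l) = l*(l + 4)*(l^2 + l - 12) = l*(l - 3)*(l + 4)*(l + 4)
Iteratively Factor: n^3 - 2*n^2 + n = (n - 1)*(n^2 - n) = (n - 1)^2*(n)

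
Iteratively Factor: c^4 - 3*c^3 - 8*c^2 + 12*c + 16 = (c + 2)*(c^3 - 5*c^2 + 2*c + 8) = (c - 2)*(c + 2)*(c^2 - 3*c - 4) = (c - 4)*(c - 2)*(c + 2)*(c + 1)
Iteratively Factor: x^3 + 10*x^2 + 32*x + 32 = (x + 4)*(x^2 + 6*x + 8) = (x + 2)*(x + 4)*(x + 4)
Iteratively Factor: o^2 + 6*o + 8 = (o + 2)*(o + 4)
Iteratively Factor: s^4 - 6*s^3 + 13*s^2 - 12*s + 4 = (s - 2)*(s^3 - 4*s^2 + 5*s - 2) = (s - 2)^2*(s^2 - 2*s + 1) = (s - 2)^2*(s - 1)*(s - 1)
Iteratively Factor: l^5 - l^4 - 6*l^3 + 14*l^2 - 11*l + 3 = (l - 1)*(l^4 - 6*l^2 + 8*l - 3) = (l - 1)^2*(l^3 + l^2 - 5*l + 3) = (l - 1)^3*(l^2 + 2*l - 3) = (l - 1)^4*(l + 3)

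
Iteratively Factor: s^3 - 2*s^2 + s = (s)*(s^2 - 2*s + 1) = s*(s - 1)*(s - 1)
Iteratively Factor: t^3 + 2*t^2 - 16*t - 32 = (t + 4)*(t^2 - 2*t - 8) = (t - 4)*(t + 4)*(t + 2)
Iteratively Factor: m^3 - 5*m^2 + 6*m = (m)*(m^2 - 5*m + 6) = m*(m - 2)*(m - 3)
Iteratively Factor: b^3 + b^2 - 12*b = (b - 3)*(b^2 + 4*b) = b*(b - 3)*(b + 4)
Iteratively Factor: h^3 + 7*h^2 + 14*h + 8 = (h + 2)*(h^2 + 5*h + 4) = (h + 1)*(h + 2)*(h + 4)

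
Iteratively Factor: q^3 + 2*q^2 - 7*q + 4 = (q - 1)*(q^2 + 3*q - 4) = (q - 1)*(q + 4)*(q - 1)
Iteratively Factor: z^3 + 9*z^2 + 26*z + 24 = (z + 2)*(z^2 + 7*z + 12) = (z + 2)*(z + 4)*(z + 3)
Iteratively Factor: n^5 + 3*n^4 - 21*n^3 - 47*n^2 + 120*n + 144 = (n + 1)*(n^4 + 2*n^3 - 23*n^2 - 24*n + 144) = (n + 1)*(n + 4)*(n^3 - 2*n^2 - 15*n + 36) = (n - 3)*(n + 1)*(n + 4)*(n^2 + n - 12) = (n - 3)*(n + 1)*(n + 4)^2*(n - 3)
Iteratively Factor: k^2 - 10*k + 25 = (k - 5)*(k - 5)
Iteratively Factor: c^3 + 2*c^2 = (c)*(c^2 + 2*c) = c^2*(c + 2)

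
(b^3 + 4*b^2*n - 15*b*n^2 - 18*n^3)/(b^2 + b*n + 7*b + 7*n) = (b^2 + 3*b*n - 18*n^2)/(b + 7)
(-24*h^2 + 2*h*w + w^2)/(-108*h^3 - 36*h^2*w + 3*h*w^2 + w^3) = (-4*h + w)/(-18*h^2 - 3*h*w + w^2)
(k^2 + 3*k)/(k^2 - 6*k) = (k + 3)/(k - 6)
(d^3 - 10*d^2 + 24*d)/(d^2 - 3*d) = (d^2 - 10*d + 24)/(d - 3)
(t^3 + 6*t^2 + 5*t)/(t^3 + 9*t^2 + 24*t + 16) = t*(t + 5)/(t^2 + 8*t + 16)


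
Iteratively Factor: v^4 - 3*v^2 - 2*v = (v + 1)*(v^3 - v^2 - 2*v) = (v + 1)^2*(v^2 - 2*v) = (v - 2)*(v + 1)^2*(v)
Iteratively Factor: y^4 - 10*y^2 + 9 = (y - 1)*(y^3 + y^2 - 9*y - 9) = (y - 3)*(y - 1)*(y^2 + 4*y + 3) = (y - 3)*(y - 1)*(y + 3)*(y + 1)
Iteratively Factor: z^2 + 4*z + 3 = (z + 3)*(z + 1)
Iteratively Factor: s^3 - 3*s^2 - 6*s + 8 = (s - 4)*(s^2 + s - 2) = (s - 4)*(s + 2)*(s - 1)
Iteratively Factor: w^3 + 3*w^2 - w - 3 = (w + 1)*(w^2 + 2*w - 3) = (w + 1)*(w + 3)*(w - 1)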